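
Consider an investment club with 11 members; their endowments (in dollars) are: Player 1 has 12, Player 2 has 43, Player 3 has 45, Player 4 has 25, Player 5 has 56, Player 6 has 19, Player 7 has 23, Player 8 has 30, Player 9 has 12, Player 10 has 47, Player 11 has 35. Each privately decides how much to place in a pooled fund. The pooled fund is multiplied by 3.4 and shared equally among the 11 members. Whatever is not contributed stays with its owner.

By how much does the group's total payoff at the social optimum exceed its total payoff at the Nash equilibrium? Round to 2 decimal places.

The private return per contributed unit is 3.4/11 = 0.3091 < 1 for every player regardless of endowment, so the Nash equilibrium is zero contribution and the group total is Σ E_j = 12 + 43 + 45 + 25 + 56 + 19 + 23 + 30 + 12 + 47 + 35 = 347.
Each contributed unit returns 3.400 to the group, so the social optimum is full contribution by everyone: group total = 3.400 × 347 = 1179.80.
Efficiency loss = (3.400 − 1) × 347 = 832.80.

832.80 dollars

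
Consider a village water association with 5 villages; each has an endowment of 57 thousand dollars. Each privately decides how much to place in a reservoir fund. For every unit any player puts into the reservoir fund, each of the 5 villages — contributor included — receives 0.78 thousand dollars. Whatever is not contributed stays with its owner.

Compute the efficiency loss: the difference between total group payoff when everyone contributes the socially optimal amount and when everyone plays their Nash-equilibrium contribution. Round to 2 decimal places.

826.50 thousand dollars

The private return per contributed unit is 0.78 < 1, so contributing 0 is dominant for every player. At the Nash equilibrium everyone keeps their 57, and the group total is 5 × 57 = 285.
Each contributed unit returns 3.900 to the group as a whole (0.78 to each of 5 players), which exceeds 1, so the social optimum is full contribution: group total = 3.900 × 285 = 1111.50.
Efficiency loss = 1111.50 − 285 = 826.50.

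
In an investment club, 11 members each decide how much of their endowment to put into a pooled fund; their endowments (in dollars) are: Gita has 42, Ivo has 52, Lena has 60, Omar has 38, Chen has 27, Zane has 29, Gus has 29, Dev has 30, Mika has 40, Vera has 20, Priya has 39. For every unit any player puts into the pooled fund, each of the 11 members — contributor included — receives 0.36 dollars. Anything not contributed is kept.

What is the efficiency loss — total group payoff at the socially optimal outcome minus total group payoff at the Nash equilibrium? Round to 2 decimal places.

The private return per contributed unit is 0.36 < 1 for everyone, so the Nash equilibrium is zero contribution and the group total is Σ E_j = 42 + 52 + 60 + 38 + 27 + 29 + 29 + 30 + 40 + 20 + 39 = 406.
Each contributed unit returns 3.960 to the group, so the social optimum is full contribution by everyone: group total = 3.960 × 406 = 1607.76.
Efficiency loss = (3.960 − 1) × 406 = 1201.76.

1201.76 dollars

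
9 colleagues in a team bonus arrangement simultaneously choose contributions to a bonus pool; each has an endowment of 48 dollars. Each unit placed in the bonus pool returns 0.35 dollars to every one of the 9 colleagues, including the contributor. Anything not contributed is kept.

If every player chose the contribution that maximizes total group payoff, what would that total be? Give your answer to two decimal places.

Each contributed unit returns 3.150 to the group as a whole (0.35 to each of 9 players), which exceeds 1, so the social optimum is full contribution: group total = 3.150 × 432 = 1360.80.

1360.80 dollars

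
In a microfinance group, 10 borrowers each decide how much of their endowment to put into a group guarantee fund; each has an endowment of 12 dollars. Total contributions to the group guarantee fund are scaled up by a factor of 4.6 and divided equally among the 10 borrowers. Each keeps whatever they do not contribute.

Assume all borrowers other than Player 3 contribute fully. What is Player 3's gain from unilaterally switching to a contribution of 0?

Switching from a contribution of 12 to 0 lets Player 3 keep an extra 12 dollars, but lowers the group guarantee fund by 12, which costs Player 3 their own share of that drop: 4.6/10 × 12 = 5.52.
Net gain = 12 − 5.52 = 6.48. The private return per contributed unit (0.4600) is below 1, so free-riding is indeed the best response regardless of what the others do.

6.48 dollars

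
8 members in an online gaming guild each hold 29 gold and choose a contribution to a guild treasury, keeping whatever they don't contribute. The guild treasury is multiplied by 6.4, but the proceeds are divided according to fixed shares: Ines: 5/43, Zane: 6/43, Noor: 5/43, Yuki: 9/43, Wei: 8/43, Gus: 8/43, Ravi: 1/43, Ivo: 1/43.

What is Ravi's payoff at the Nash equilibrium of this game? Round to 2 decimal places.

A player with share s gets back 6.4·s per unit contributed, so full contribution is dominant for anyone with s > 1/6.4 = 0.1563 and zero contribution is dominant for anyone below.
Yuki, Wei and Gus clear that bar, contributing 29 each; the remaining 5 contribute 0. Total contributed: 87.
Ravi keeps 29 and receives 6.4 × 87 × 1/43 = 12.95 from the guild treasury, for a payoff of 41.95.

41.95 gold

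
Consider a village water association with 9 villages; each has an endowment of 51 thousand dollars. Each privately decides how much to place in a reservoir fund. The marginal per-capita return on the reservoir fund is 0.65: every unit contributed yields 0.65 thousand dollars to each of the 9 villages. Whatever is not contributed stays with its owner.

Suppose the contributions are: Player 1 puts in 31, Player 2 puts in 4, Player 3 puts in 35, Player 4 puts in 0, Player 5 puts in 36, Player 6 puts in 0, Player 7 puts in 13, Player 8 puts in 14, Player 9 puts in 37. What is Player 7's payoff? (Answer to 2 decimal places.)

148.50 thousand dollars

Total contributed: 31 + 4 + 35 + 0 + 36 + 0 + 13 + 14 + 37 = 170.
Each receives 0.65 × 170 = 110.50 from the reservoir fund.
Player 7 keeps 51 − 13 = 38, so Player 7's payoff is 38 + 110.50 = 148.50.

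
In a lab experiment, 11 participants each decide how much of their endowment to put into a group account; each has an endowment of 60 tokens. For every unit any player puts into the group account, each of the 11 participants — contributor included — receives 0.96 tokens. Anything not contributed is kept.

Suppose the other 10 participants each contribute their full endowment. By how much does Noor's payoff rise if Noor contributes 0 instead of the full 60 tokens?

2.40 tokens

Switching from a contribution of 60 to 0 lets Noor keep an extra 60 tokens, but lowers the group account by 60, which costs Noor their own share of that drop: 0.96 × 60 = 57.60.
Net gain = 60 − 57.60 = 2.40. The private return per contributed unit (0.96) is below 1, so free-riding is indeed the best response regardless of what the others do.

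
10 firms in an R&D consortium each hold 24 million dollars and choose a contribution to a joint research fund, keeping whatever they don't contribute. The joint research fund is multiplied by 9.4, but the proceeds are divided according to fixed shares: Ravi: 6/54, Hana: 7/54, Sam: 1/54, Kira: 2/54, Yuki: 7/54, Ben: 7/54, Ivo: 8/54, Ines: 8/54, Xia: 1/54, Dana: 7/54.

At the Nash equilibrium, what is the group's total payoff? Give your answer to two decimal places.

For player j, contributing a unit is worthwhile iff 9.4 × (j's share) ≥ 1, i.e. iff j's share is at least 0.1064.
Ravi, Hana, Yuki, Ben, Ivo, Ines and Dana are above the threshold, contributing 24 each; the remaining 3 contribute 0. Total contributed: 168.
The joint research fund pays out 9.4 × 168 = 1579.20 in total (split across the unequal shares, but the aggregate is all that matters for the group sum).
The 3 free-riders keep 24 each, adding 72. Group total = 72 + 1579.20 = 1651.20.

1651.20 million dollars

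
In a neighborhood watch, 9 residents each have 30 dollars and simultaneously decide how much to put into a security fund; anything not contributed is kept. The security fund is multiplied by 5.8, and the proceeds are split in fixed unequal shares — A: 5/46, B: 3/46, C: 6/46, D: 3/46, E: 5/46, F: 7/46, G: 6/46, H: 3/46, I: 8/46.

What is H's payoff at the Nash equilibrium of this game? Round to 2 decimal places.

A player with share s gets back 5.8·s per unit contributed, so full contribution is dominant for anyone with s > 1/5.8 = 0.1724 and zero contribution is dominant for anyone below.
The only share above 0.1724 is I's 8/46, contributing 30; the remaining 8 contribute 0. Total contributed: 30.
H keeps 30 and receives 5.8 × 30 × 3/46 = 11.35 from the security fund, for a payoff of 41.35.

41.35 dollars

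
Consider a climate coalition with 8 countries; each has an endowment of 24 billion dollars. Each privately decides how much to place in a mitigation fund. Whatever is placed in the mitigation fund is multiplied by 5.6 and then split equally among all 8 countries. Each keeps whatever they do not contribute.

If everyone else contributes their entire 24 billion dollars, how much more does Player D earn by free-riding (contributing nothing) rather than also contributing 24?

Switching from a contribution of 24 to 0 lets Player D keep an extra 24 billion dollars, but lowers the mitigation fund by 24, which costs Player D their own share of that drop: 5.6/8 × 24 = 16.80.
Net gain = 24 − 16.80 = 7.20. The private return per contributed unit (0.7000) is below 1, so free-riding is indeed the best response regardless of what the others do.

7.20 billion dollars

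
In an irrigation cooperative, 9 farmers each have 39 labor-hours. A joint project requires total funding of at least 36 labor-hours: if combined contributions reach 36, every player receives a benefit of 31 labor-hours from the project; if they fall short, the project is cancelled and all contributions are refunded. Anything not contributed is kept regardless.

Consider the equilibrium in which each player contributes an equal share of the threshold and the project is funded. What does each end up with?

66 labor-hours

Equal share of the threshold: 36/9 = 4.
At this profile no one gains by cutting their contribution: any cut drops the total below 36, the project is cancelled, contributions are refunded, and the deviator ends with 39, which is less than 39 − 4 + 31 = 66. Contributing more than 4 just wastes the excess. So contributing exactly 4 is a best response.
Each player's payoff: 39 − 4 + 31 = 66.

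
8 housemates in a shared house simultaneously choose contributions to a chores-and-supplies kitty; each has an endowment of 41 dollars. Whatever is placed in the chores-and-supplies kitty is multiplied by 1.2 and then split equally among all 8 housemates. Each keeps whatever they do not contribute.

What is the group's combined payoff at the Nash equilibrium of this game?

Each contributed unit returns 1.2/8 = 0.1500 to its contributor — below 1 — so contributing 0 is dominant for every player. At the Nash equilibrium everyone keeps their 41, and the group total is 8 × 41 = 328.

328.00 dollars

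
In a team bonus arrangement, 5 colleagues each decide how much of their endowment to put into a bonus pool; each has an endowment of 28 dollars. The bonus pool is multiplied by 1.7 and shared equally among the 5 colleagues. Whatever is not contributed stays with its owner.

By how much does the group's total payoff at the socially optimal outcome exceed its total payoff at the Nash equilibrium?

Each contributed unit returns 1.7/5 = 0.3400 to its contributor — below 1 — so contributing 0 is dominant for every player. At the Nash equilibrium everyone keeps their 28, and the group total is 5 × 28 = 140.
Each contributed unit returns 1.700 to the group as a whole (0.3400 to each of 5 players), which exceeds 1, so the social optimum is full contribution: group total = 1.700 × 140 = 238.00.
Efficiency loss = 238.00 − 140 = 98.00.

98.00 dollars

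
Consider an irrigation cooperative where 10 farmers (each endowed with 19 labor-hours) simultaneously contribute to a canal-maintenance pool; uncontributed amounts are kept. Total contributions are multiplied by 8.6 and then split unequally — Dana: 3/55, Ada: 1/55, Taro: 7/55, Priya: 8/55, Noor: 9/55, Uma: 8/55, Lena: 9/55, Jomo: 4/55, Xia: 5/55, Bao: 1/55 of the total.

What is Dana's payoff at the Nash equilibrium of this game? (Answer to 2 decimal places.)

Each unit j contributes comes back to j as 8.6 × (j's share), so j prefers to contribute only if that share exceeds 1/8.6 = 0.1163; otherwise keeping the unit dominates.
Taro, Priya, Noor, Uma and Lena clear that bar, contributing 19 each; the remaining 5 contribute 0. Total contributed: 95.
Dana keeps 19 and receives 8.6 × 95 × 3/55 = 44.56 from the canal-maintenance pool, for a payoff of 63.56.

63.56 labor-hours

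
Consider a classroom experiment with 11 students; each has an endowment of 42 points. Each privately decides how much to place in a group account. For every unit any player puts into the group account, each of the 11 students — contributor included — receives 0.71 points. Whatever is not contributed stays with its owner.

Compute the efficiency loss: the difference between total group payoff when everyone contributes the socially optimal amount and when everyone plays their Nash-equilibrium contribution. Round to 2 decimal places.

3146.22 points

The private return per contributed unit is 0.71 < 1, so contributing 0 is dominant for every player. At the Nash equilibrium everyone keeps their 42, and the group total is 11 × 42 = 462.
Each contributed unit returns 7.810 to the group as a whole (0.71 to each of 11 players), which exceeds 1, so the social optimum is full contribution: group total = 7.810 × 462 = 3608.22.
Efficiency loss = 3608.22 − 462 = 3146.22.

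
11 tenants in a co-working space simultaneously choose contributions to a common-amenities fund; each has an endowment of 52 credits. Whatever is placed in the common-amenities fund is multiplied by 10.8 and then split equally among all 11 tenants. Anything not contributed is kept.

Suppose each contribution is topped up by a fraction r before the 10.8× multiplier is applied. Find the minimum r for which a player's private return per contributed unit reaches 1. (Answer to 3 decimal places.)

With matching at rate r, one contributed unit becomes (1 + r) in the common-amenities fund and returns 10.8 × (1 + r) / 11 to the contributor.
Setting this equal to 1: 1 + r = 11/10.8 = 1.0185.
So the minimum matching rate is r = 1.0185 − 1 = 0.019.

0.019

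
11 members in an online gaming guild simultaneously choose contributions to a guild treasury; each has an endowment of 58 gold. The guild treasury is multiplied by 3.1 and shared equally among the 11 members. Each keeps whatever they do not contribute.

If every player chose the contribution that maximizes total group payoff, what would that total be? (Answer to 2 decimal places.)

1977.80 gold

Each contributed unit returns 3.100 to the group as a whole (0.2818 to each of 11 players), which exceeds 1, so the social optimum is full contribution: group total = 3.100 × 638 = 1977.80.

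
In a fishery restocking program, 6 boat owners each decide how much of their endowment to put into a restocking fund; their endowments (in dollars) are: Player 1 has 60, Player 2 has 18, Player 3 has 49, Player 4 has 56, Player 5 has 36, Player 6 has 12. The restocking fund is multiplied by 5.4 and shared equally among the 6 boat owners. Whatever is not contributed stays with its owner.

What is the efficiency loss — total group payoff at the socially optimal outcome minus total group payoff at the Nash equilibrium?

1016.40 dollars

The private return per contributed unit is 5.4/6 = 0.9000 < 1 for every player regardless of endowment, so the Nash equilibrium is zero contribution and the group total is Σ E_j = 60 + 18 + 49 + 56 + 36 + 12 = 231.
Each contributed unit returns 5.400 to the group, so the social optimum is full contribution by everyone: group total = 5.400 × 231 = 1247.40.
Efficiency loss = (5.400 − 1) × 231 = 1016.40.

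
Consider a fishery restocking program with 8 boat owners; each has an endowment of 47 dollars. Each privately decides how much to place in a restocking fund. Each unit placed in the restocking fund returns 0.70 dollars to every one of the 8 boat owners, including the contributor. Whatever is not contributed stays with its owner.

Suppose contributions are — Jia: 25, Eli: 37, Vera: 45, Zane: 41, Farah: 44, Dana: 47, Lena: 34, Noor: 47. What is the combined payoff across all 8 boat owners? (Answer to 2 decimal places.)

Total contributed: 25 + 37 + 45 + 41 + 44 + 47 + 34 + 47 = 320; total kept: 8 × 47 − 320 = 56.
The restocking fund pays out 0.70 × 8 × 320 = 1792.00 in aggregate.
Group total = 56 + 1792.00 = 1848.00.

1848.00 dollars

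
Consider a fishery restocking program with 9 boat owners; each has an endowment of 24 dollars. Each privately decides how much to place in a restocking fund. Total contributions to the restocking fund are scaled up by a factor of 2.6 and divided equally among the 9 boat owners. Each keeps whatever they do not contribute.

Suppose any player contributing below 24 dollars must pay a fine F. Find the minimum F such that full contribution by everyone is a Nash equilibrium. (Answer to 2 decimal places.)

Given the others contribute fully, the best deviation is to contribute 0 (any partial contribution still incurs the fine and gives up units whose private return 0.2889 is below 1).
Deviating from 24 to 0 saves 24 dollars but forfeits the deviator's share of the drop in the restocking fund: 2.6/9 × 24 = 6.93.
So the deviation gain is 24 − 6.93 = 17.07, and the fine must be at least 17.07 dollars to wipe it out.

17.07 dollars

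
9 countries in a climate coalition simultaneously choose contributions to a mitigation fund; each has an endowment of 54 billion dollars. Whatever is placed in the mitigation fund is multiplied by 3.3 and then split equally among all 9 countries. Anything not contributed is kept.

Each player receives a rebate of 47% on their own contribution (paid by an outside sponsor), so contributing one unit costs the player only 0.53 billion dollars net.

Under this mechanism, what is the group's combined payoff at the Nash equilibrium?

With the mechanism, a contributed unit returns (3.3/9) / 0.53 = 0.6918 per unit of net cost — still below 1 — so contributing 0 remains dominant for every player.
At the Nash equilibrium no one contributes; group total payoff = 9 × 54 = 486.

486.00 billion dollars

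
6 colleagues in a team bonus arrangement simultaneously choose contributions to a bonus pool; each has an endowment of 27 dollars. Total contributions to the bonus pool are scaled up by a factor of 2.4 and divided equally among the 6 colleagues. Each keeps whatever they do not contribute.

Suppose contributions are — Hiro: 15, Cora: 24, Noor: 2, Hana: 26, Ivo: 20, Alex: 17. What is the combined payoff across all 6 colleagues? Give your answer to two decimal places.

Total contributed: 15 + 24 + 2 + 26 + 20 + 17 = 104; total kept: 6 × 27 − 104 = 58.
The bonus pool pays out 2.4 × 104 = 249.60 in aggregate.
Group total = 58 + 249.60 = 307.60.

307.60 dollars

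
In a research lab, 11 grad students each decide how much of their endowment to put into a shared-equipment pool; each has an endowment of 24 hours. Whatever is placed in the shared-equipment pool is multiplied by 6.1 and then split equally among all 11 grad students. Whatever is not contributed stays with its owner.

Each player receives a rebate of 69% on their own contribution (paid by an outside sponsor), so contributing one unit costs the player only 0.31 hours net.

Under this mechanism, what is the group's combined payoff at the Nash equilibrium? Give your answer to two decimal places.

1792.56 hours

The effective private return per unit is now (6.1/11) / 0.31 = 1.7889 > 1, so every player's dominant strategy flips to full contribution.
So the Nash equilibrium is full contribution by all 11; the group earns 11 × (24 × 0.69 + 6.1 × 24) = 1792.56.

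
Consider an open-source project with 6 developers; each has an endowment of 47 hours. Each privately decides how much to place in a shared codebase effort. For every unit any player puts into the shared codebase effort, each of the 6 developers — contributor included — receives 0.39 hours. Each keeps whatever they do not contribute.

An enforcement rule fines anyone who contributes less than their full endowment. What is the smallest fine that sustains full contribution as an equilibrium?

Given the others contribute fully, the best deviation is to contribute 0 (any partial contribution still incurs the fine and gives up units whose private return 0.39 is below 1).
Deviating from 47 to 0 saves 47 hours but forfeits the deviator's share of the drop in the shared codebase effort: 0.39 × 47 = 18.33.
So the deviation gain is 47 − 18.33 = 28.67, and the fine must be at least 28.67 hours to wipe it out.

28.67 hours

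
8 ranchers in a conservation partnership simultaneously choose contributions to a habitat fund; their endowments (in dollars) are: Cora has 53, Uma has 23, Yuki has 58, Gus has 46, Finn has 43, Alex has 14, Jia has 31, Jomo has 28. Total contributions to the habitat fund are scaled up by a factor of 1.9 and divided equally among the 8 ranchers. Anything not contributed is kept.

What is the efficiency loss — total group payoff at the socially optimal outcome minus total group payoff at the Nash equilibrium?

266.40 dollars

The private return per contributed unit is 1.9/8 = 0.2375 < 1 for every player regardless of endowment, so the Nash equilibrium is zero contribution and the group total is Σ E_j = 53 + 23 + 58 + 46 + 43 + 14 + 31 + 28 = 296.
Each contributed unit returns 1.900 to the group, so the social optimum is full contribution by everyone: group total = 1.900 × 296 = 562.40.
Efficiency loss = (1.900 − 1) × 296 = 266.40.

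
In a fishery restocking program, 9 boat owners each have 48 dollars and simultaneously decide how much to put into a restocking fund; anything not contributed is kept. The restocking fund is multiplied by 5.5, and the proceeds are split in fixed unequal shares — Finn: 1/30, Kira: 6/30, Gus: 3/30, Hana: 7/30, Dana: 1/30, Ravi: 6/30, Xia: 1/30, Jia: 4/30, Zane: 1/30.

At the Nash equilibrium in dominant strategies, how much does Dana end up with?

74.40 dollars

Player j's private return per contributed unit is 5.5 × (j's share). Contributing is weakly dominant for j when that share is at least 1/5.5 = 0.1818, and contributing 0 is dominant otherwise.
The shares above 0.1818 belong to Kira, Hana and Ravi, contributing 48 each; the remaining 6 contribute 0. Total contributed: 144.
Dana keeps 48 and receives 5.5 × 144 × 1/30 = 26.40 from the restocking fund, for a payoff of 74.40.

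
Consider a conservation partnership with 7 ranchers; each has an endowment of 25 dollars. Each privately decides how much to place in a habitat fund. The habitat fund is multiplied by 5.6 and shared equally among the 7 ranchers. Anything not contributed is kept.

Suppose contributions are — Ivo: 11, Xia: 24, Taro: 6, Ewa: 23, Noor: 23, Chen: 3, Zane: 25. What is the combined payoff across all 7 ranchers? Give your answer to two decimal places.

Total contributed: 11 + 24 + 6 + 23 + 23 + 3 + 25 = 115; total kept: 7 × 25 − 115 = 60.
The habitat fund pays out 5.6 × 115 = 644.00 in aggregate.
Group total = 60 + 644.00 = 704.00.

704.00 dollars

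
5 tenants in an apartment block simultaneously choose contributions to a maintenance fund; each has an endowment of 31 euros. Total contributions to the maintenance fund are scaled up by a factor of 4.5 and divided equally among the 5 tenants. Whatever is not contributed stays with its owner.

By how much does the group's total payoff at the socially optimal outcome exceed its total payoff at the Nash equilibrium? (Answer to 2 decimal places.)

542.50 euros

Each contributed unit returns 4.5/5 = 0.9000 to its contributor — below 1 — so contributing 0 is dominant for every player. At the Nash equilibrium everyone keeps their 31, and the group total is 5 × 31 = 155.
Each contributed unit returns 4.500 to the group as a whole (0.9000 to each of 5 players), which exceeds 1, so the social optimum is full contribution: group total = 4.500 × 155 = 697.50.
Efficiency loss = 697.50 − 155 = 542.50.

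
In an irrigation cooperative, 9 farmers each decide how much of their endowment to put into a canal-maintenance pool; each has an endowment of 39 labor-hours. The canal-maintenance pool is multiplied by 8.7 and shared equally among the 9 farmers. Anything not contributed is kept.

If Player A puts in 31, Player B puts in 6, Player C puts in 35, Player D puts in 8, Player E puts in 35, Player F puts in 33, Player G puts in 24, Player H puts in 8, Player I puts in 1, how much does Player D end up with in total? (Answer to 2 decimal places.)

205.97 labor-hours

Total contributed: 31 + 6 + 35 + 8 + 35 + 33 + 24 + 8 + 1 = 181.
Each receives 8.7 × 181 / 9 = 174.97 from the canal-maintenance pool.
Player D keeps 39 − 8 = 31, so Player D's payoff is 31 + 174.97 = 205.97.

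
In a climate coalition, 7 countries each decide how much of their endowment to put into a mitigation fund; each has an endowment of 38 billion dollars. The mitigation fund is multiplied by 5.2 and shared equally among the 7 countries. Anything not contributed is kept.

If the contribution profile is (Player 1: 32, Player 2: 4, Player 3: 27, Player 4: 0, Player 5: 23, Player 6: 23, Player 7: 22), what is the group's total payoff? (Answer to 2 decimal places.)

Total contributed: 32 + 4 + 27 + 0 + 23 + 23 + 22 = 131; total kept: 7 × 38 − 131 = 135.
The mitigation fund pays out 5.2 × 131 = 681.20 in aggregate.
Group total = 135 + 681.20 = 816.20.

816.20 billion dollars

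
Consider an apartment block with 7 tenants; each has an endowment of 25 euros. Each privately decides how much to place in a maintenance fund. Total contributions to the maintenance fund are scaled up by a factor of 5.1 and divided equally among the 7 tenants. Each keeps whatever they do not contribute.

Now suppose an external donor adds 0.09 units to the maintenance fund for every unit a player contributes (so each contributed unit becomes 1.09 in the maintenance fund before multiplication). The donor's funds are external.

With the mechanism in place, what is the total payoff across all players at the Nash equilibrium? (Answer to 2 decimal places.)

The effective private return is 5.1 × 1.09 / 7 = 0.7941, which is still under 1, so the mechanism doesn't change anyone's dominant strategy: zero contribution.
Everyone keeps their endowment and the group total is 7 × 25 = 175.

175.00 euros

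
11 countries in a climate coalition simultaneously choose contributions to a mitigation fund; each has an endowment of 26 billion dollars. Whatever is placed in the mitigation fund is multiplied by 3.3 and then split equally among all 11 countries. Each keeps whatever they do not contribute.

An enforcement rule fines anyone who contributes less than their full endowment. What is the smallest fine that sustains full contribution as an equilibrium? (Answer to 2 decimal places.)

18.20 billion dollars

Given the others contribute fully, the best deviation is to contribute 0 (any partial contribution still incurs the fine and gives up units whose private return 0.3000 is below 1).
Deviating from 26 to 0 saves 26 billion dollars but forfeits the deviator's share of the drop in the mitigation fund: 3.3/11 × 26 = 7.80.
So the deviation gain is 26 − 7.80 = 18.20, and the fine must be at least 18.20 billion dollars to wipe it out.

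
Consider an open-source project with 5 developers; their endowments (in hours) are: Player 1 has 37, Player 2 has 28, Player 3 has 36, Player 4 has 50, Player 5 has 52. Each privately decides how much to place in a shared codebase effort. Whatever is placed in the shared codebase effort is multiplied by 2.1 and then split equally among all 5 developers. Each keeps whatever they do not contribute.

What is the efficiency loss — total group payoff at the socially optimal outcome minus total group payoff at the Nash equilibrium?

223.30 hours

The private return per contributed unit is 2.1/5 = 0.4200 < 1 for every player regardless of endowment, so the Nash equilibrium is zero contribution and the group total is Σ E_j = 37 + 28 + 36 + 50 + 52 = 203.
Each contributed unit returns 2.100 to the group, so the social optimum is full contribution by everyone: group total = 2.100 × 203 = 426.30.
Efficiency loss = (2.100 − 1) × 203 = 223.30.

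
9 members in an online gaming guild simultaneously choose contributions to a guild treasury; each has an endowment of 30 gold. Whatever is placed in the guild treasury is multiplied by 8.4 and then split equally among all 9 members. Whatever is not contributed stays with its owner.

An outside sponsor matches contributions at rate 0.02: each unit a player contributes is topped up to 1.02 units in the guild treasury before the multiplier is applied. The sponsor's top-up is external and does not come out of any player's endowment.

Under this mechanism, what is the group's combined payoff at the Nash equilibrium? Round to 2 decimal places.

270.00 gold

The effective private return is 8.4 × 1.02 / 9 = 0.9520, which is still under 1, so the mechanism doesn't change anyone's dominant strategy: zero contribution.
Everyone keeps their endowment and the group total is 9 × 30 = 270.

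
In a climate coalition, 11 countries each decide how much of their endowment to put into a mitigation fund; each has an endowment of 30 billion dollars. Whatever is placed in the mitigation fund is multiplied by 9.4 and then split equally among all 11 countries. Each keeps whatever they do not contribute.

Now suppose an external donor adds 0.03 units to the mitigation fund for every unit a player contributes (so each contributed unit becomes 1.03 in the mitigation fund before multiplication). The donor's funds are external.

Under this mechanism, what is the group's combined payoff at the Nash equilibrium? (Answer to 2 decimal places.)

The effective private return is 9.4 × 1.03 / 11 = 0.8802, which is still under 1, so the mechanism doesn't change anyone's dominant strategy: zero contribution.
Everyone keeps their endowment and the group total is 11 × 30 = 330.

330.00 billion dollars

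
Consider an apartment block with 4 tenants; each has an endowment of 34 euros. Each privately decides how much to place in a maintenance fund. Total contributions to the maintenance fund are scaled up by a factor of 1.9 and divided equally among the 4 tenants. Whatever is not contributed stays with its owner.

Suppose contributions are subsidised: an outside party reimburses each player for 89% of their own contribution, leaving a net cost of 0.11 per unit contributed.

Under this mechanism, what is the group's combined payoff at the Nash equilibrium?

379.44 euros

Under the mechanism each unit contributed yields (1.9/4) / 0.11 = 4.3182 back to its contributor per unit of net cost, which exceeds 1, making full contribution the dominant choice for everyone.
So the Nash equilibrium is full contribution by all 4; the group earns 4 × (34 × 0.89 + 1.9 × 34) = 379.44.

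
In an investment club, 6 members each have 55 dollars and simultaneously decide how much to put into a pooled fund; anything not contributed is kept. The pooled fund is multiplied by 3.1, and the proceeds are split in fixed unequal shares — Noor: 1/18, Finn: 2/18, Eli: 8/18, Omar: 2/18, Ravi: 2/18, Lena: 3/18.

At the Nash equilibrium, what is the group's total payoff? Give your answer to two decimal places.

For player j, contributing a unit is worthwhile iff 3.1 × (j's share) ≥ 1, i.e. iff j's share is at least 0.3226.
Eli alone (share 8/18) is above the threshold, contributing 55; the remaining 5 contribute 0. Total contributed: 55.
The pooled fund pays out 3.1 × 55 = 170.50 in total (split across the unequal shares, but the aggregate is all that matters for the group sum).
The 5 free-riders keep 55 each, adding 275. Group total = 275 + 170.50 = 445.50.

445.50 dollars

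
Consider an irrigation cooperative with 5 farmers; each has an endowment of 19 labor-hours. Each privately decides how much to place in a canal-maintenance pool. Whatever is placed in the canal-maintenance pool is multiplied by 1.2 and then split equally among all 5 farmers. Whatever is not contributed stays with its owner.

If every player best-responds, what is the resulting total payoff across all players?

95.00 labor-hours

Each contributed unit returns 1.2/5 = 0.2400 to its contributor — below 1 — so contributing 0 is dominant for every player. At the Nash equilibrium everyone keeps their 19, and the group total is 5 × 19 = 95.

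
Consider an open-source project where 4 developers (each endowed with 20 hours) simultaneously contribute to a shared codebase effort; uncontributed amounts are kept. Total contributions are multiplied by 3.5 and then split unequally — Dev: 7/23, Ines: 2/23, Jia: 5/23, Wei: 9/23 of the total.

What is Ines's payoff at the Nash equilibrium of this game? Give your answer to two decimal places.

A player with share s gets back 3.5·s per unit contributed, so full contribution is dominant for anyone with s > 1/3.5 = 0.2857 and zero contribution is dominant for anyone below.
Dev and Wei are above the threshold, contributing 20 each; the remaining 2 contribute 0. Total contributed: 40.
Ines keeps 20 and receives 3.5 × 40 × 2/23 = 12.17 from the shared codebase effort, for a payoff of 32.17.

32.17 hours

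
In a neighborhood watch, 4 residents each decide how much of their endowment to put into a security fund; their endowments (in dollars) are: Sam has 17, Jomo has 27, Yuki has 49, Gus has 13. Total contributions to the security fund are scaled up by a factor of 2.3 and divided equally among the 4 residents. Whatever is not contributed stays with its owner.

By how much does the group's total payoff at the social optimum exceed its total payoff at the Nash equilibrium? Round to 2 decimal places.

The private return per contributed unit is 2.3/4 = 0.5750 < 1 for every player regardless of endowment, so the Nash equilibrium is zero contribution and the group total is Σ E_j = 17 + 27 + 49 + 13 = 106.
Each contributed unit returns 2.300 to the group, so the social optimum is full contribution by everyone: group total = 2.300 × 106 = 243.80.
Efficiency loss = (2.300 − 1) × 106 = 137.80.

137.80 dollars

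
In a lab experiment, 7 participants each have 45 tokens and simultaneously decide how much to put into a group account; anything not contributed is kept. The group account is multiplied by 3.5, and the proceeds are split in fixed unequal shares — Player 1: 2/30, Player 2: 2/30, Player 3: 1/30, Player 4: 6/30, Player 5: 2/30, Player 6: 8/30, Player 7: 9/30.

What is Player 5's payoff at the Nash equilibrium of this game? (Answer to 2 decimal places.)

Each unit j contributes comes back to j as 3.5 × (j's share), so j prefers to contribute only if that share exceeds 1/3.5 = 0.2857; otherwise keeping the unit dominates.
Player 7 alone (share 9/30) is above the threshold, contributing 45; the remaining 6 contribute 0. Total contributed: 45.
Player 5 keeps 45 and receives 3.5 × 45 × 2/30 = 10.50 from the group account, for a payoff of 55.50.

55.50 tokens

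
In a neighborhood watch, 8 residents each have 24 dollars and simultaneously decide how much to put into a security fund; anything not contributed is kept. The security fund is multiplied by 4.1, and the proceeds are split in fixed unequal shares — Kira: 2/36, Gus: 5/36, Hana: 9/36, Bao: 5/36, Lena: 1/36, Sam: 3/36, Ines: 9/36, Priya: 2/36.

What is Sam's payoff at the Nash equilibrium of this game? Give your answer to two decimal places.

Player j's private return per contributed unit is 4.1 × (j's share). Contributing is weakly dominant for j when that share is at least 1/4.1 = 0.2439, and contributing 0 is dominant otherwise.
Hana and Ines clear that bar, contributing 24 each; the remaining 6 contribute 0. Total contributed: 48.
Sam keeps 24 and receives 4.1 × 48 × 3/36 = 16.40 from the security fund, for a payoff of 40.40.

40.40 dollars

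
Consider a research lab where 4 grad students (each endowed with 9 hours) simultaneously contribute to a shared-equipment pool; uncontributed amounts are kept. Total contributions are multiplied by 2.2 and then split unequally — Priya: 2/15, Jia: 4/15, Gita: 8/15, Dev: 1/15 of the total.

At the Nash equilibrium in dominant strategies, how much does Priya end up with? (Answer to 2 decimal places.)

Player j's private return per contributed unit is 2.2 × (j's share). Contributing is weakly dominant for j when that share is at least 1/2.2 = 0.4545, and contributing 0 is dominant otherwise.
Only Gita (8/15) clears that bar, contributing 9; the remaining 3 contribute 0. Total contributed: 9.
Priya keeps 9 and receives 2.2 × 9 × 2/15 = 2.64 from the shared-equipment pool, for a payoff of 11.64.

11.64 hours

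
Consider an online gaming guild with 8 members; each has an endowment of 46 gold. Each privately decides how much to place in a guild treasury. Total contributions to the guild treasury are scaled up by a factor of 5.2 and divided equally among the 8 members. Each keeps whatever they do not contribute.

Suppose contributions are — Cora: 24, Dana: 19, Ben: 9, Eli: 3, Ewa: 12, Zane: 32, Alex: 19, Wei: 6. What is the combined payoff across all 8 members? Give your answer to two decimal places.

888.80 gold

Total contributed: 24 + 19 + 9 + 3 + 12 + 32 + 19 + 6 = 124; total kept: 8 × 46 − 124 = 244.
The guild treasury pays out 5.2 × 124 = 644.80 in aggregate.
Group total = 244 + 644.80 = 888.80.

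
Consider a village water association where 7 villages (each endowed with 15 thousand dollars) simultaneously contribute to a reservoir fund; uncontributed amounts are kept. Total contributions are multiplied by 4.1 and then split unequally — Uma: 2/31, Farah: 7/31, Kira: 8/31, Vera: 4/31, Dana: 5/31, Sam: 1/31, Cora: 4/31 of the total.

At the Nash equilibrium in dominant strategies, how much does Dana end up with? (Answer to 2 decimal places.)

24.92 thousand dollars

Each unit j contributes comes back to j as 4.1 × (j's share), so j prefers to contribute only if that share exceeds 1/4.1 = 0.2439; otherwise keeping the unit dominates.
The only share above 0.2439 is Kira's 8/31, contributing 15; the remaining 6 contribute 0. Total contributed: 15.
Dana keeps 15 and receives 4.1 × 15 × 5/31 = 9.92 from the reservoir fund, for a payoff of 24.92.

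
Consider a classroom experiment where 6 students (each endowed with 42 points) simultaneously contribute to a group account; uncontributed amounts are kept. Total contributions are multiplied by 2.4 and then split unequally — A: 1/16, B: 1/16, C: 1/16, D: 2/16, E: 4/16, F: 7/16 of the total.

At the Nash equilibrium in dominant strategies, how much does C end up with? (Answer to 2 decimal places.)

48.30 points

A player with share s gets back 2.4·s per unit contributed, so full contribution is dominant for anyone with s > 1/2.4 = 0.4167 and zero contribution is dominant for anyone below.
Only F (7/16) clears that bar, contributing 42; the remaining 5 contribute 0. Total contributed: 42.
C keeps 42 and receives 2.4 × 42 × 1/16 = 6.30 from the group account, for a payoff of 48.30.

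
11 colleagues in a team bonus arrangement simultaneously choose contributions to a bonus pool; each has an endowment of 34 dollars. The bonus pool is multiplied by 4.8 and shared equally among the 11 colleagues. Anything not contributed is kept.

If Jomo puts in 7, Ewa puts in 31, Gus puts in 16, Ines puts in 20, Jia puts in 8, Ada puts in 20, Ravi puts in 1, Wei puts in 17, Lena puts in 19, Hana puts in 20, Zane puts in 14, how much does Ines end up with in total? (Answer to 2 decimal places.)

89.49 dollars

Total contributed: 7 + 31 + 16 + 20 + 8 + 20 + 1 + 17 + 19 + 20 + 14 = 173.
Each receives 4.8 × 173 / 11 = 75.49 from the bonus pool.
Ines keeps 34 − 20 = 14, so Ines's payoff is 14 + 75.49 = 89.49.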